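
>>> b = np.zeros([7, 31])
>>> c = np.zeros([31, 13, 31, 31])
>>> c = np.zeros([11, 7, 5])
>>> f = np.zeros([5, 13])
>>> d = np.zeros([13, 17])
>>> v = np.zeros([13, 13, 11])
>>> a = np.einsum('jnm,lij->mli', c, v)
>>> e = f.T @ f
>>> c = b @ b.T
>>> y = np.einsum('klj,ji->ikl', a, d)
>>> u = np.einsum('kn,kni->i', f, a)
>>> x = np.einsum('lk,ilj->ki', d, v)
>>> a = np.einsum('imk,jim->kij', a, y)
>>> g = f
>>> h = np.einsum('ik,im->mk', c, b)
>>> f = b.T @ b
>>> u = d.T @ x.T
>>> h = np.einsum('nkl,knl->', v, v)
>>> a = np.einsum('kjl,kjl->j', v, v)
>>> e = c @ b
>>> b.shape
(7, 31)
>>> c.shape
(7, 7)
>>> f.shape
(31, 31)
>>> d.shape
(13, 17)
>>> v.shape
(13, 13, 11)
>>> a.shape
(13,)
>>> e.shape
(7, 31)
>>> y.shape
(17, 5, 13)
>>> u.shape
(17, 17)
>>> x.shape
(17, 13)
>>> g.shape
(5, 13)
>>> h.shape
()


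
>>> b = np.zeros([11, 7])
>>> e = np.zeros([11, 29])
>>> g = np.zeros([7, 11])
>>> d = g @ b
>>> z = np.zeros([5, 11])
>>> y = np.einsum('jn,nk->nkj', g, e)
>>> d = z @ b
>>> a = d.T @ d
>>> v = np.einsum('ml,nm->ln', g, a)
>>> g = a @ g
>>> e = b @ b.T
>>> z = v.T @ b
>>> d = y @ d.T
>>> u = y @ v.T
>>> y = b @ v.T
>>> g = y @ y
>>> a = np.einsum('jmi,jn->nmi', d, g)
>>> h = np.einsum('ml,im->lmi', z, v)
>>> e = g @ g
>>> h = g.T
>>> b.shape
(11, 7)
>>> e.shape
(11, 11)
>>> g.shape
(11, 11)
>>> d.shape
(11, 29, 5)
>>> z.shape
(7, 7)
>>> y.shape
(11, 11)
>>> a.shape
(11, 29, 5)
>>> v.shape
(11, 7)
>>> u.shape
(11, 29, 11)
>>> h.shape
(11, 11)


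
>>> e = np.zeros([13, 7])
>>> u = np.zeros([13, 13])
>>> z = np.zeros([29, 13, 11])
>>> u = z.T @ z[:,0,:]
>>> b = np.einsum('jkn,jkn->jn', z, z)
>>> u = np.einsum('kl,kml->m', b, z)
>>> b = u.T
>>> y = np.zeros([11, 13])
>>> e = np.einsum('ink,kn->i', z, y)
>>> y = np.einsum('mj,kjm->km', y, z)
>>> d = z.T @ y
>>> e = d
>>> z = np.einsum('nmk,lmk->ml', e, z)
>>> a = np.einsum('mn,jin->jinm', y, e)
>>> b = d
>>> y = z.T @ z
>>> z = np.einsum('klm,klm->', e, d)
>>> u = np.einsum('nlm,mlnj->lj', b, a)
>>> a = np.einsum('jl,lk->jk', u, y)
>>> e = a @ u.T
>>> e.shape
(13, 13)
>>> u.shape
(13, 29)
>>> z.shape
()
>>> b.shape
(11, 13, 11)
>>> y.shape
(29, 29)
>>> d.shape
(11, 13, 11)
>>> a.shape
(13, 29)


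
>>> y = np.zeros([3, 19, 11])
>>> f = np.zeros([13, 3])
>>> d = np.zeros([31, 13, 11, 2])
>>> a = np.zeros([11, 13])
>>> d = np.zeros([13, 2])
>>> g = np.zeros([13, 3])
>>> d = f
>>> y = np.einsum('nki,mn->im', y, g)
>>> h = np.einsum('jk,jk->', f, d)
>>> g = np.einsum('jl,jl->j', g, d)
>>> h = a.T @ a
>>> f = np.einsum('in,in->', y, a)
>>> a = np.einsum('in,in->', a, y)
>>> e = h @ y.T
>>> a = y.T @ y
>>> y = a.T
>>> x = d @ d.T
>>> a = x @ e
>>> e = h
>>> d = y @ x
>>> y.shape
(13, 13)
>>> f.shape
()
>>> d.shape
(13, 13)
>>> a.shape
(13, 11)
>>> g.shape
(13,)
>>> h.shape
(13, 13)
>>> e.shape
(13, 13)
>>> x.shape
(13, 13)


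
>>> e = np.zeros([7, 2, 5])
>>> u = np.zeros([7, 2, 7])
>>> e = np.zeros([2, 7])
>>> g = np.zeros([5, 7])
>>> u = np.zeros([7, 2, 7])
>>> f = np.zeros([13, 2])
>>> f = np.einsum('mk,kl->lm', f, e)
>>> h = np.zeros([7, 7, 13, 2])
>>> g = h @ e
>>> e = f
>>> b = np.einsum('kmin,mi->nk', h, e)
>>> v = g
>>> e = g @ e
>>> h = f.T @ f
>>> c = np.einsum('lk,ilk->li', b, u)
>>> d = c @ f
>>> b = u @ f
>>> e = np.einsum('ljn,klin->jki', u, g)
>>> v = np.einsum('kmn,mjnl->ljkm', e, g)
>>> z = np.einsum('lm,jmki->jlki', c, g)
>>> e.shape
(2, 7, 13)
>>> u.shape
(7, 2, 7)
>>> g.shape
(7, 7, 13, 7)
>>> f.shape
(7, 13)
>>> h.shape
(13, 13)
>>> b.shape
(7, 2, 13)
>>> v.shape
(7, 7, 2, 7)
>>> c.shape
(2, 7)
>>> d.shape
(2, 13)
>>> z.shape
(7, 2, 13, 7)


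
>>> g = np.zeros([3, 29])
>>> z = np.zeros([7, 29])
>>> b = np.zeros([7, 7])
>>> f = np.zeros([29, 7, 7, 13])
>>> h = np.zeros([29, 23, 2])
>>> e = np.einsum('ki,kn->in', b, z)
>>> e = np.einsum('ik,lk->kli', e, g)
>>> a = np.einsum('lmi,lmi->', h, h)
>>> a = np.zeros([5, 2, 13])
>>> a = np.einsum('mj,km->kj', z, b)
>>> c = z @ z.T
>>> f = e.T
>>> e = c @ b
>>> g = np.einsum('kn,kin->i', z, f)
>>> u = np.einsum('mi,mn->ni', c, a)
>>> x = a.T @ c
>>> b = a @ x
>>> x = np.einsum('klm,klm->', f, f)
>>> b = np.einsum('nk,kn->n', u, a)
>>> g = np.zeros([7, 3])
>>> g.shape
(7, 3)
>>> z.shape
(7, 29)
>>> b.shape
(29,)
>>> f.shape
(7, 3, 29)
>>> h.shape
(29, 23, 2)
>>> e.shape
(7, 7)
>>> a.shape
(7, 29)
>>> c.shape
(7, 7)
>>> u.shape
(29, 7)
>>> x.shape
()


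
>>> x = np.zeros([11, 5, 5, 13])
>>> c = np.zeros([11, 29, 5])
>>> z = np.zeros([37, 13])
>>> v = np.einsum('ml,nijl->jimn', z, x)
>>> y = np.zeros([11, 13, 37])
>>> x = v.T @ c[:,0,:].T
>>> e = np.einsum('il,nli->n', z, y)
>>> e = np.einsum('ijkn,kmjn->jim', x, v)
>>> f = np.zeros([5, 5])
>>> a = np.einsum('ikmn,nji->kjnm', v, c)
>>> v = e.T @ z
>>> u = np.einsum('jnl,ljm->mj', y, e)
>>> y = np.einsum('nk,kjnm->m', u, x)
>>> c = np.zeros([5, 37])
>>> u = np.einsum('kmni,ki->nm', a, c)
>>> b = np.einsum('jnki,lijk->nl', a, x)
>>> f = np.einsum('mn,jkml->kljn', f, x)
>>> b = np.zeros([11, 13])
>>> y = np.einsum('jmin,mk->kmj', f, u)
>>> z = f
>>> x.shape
(11, 37, 5, 11)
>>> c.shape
(5, 37)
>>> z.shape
(37, 11, 11, 5)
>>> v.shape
(5, 11, 13)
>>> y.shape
(29, 11, 37)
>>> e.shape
(37, 11, 5)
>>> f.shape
(37, 11, 11, 5)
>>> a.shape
(5, 29, 11, 37)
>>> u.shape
(11, 29)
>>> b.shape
(11, 13)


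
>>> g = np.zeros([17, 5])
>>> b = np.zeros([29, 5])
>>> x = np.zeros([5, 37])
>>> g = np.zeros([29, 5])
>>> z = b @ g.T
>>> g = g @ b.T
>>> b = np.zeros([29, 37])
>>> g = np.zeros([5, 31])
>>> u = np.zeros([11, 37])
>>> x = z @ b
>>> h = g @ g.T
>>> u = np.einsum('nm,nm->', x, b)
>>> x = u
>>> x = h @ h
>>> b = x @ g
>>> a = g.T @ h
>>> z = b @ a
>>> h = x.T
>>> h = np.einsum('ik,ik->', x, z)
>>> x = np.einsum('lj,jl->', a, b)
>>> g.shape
(5, 31)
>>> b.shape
(5, 31)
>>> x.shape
()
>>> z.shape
(5, 5)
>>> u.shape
()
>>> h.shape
()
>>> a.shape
(31, 5)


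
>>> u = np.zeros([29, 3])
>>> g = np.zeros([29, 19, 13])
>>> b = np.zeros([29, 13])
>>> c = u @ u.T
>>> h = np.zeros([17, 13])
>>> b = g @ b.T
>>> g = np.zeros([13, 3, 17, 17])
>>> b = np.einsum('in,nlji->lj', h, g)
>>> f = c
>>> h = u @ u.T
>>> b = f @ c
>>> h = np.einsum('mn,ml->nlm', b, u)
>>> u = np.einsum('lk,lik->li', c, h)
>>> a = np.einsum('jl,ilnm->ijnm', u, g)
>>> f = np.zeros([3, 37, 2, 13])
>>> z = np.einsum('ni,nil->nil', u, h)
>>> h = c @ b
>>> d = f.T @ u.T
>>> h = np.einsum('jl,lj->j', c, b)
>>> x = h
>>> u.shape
(29, 3)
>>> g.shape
(13, 3, 17, 17)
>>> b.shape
(29, 29)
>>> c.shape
(29, 29)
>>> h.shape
(29,)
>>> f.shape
(3, 37, 2, 13)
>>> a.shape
(13, 29, 17, 17)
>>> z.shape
(29, 3, 29)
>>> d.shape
(13, 2, 37, 29)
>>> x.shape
(29,)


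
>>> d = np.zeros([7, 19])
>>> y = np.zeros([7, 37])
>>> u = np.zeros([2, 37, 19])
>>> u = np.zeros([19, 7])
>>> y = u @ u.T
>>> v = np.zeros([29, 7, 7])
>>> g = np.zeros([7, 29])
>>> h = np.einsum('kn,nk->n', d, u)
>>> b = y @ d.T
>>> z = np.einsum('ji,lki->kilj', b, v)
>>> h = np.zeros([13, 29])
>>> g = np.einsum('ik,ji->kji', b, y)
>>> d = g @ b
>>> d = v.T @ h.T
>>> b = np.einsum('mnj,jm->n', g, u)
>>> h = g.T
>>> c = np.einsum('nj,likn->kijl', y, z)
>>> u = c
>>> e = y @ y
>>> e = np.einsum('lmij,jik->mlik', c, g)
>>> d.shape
(7, 7, 13)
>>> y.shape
(19, 19)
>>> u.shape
(29, 7, 19, 7)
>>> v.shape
(29, 7, 7)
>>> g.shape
(7, 19, 19)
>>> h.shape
(19, 19, 7)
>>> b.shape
(19,)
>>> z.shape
(7, 7, 29, 19)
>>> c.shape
(29, 7, 19, 7)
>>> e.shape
(7, 29, 19, 19)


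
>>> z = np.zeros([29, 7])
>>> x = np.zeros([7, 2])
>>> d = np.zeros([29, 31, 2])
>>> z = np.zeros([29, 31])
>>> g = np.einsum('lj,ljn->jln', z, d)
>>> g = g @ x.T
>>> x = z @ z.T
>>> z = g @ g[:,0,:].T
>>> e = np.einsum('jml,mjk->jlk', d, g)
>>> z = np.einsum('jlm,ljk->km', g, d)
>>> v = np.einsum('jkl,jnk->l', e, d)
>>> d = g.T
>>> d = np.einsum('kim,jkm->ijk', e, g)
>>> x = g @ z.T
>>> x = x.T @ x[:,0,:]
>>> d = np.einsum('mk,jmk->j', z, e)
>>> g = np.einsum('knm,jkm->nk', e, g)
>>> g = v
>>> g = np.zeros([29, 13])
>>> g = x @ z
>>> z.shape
(2, 7)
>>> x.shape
(2, 29, 2)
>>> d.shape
(29,)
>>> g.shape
(2, 29, 7)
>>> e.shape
(29, 2, 7)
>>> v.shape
(7,)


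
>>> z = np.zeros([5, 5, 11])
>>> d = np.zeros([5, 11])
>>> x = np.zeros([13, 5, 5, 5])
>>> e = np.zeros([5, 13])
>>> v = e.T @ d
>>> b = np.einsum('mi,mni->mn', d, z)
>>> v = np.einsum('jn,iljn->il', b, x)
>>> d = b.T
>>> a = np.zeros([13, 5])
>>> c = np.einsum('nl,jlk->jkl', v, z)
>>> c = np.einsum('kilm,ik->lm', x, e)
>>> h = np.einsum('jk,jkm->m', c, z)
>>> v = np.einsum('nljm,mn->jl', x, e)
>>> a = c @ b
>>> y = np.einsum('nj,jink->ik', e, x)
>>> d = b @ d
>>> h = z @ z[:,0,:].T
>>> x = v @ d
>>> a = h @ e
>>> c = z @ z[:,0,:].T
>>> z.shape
(5, 5, 11)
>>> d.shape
(5, 5)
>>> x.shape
(5, 5)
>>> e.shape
(5, 13)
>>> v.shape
(5, 5)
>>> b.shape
(5, 5)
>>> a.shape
(5, 5, 13)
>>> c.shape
(5, 5, 5)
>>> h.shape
(5, 5, 5)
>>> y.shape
(5, 5)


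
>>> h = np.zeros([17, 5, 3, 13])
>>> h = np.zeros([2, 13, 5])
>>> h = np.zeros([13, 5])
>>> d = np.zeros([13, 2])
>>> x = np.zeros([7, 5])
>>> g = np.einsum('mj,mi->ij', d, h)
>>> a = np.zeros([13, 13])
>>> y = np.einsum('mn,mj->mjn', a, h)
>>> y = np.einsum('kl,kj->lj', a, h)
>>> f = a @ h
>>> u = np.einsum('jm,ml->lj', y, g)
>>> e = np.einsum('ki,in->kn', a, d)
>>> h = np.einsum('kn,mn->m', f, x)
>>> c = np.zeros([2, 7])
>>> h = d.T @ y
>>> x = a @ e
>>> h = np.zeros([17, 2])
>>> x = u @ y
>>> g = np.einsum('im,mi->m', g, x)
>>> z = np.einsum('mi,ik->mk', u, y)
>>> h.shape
(17, 2)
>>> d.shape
(13, 2)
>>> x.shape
(2, 5)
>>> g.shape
(2,)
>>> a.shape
(13, 13)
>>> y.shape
(13, 5)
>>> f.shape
(13, 5)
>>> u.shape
(2, 13)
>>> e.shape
(13, 2)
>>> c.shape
(2, 7)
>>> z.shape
(2, 5)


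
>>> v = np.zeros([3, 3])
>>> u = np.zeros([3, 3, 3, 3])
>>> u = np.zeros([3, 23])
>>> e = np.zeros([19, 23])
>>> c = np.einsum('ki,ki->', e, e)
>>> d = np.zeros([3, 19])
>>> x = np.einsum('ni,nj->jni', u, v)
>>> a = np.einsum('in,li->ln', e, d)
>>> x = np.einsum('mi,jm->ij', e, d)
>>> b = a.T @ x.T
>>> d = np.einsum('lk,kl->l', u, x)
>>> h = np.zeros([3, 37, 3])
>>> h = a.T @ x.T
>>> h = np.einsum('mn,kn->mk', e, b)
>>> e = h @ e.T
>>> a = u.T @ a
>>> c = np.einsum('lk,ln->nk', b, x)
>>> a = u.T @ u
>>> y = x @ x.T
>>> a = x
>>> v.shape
(3, 3)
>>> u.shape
(3, 23)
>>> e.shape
(19, 19)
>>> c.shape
(3, 23)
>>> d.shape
(3,)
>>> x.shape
(23, 3)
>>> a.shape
(23, 3)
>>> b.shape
(23, 23)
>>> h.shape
(19, 23)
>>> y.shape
(23, 23)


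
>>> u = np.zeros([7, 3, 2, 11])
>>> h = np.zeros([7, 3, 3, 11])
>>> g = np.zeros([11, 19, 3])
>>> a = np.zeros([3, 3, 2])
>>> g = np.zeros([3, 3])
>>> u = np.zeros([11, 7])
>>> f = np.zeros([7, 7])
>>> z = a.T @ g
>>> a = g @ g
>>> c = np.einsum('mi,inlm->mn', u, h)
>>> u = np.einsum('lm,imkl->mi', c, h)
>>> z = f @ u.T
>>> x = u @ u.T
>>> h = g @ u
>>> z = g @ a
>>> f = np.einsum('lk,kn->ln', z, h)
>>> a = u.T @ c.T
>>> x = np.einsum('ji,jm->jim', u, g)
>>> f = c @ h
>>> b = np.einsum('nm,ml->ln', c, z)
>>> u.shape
(3, 7)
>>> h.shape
(3, 7)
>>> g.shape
(3, 3)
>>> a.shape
(7, 11)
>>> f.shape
(11, 7)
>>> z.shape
(3, 3)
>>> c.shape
(11, 3)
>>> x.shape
(3, 7, 3)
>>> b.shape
(3, 11)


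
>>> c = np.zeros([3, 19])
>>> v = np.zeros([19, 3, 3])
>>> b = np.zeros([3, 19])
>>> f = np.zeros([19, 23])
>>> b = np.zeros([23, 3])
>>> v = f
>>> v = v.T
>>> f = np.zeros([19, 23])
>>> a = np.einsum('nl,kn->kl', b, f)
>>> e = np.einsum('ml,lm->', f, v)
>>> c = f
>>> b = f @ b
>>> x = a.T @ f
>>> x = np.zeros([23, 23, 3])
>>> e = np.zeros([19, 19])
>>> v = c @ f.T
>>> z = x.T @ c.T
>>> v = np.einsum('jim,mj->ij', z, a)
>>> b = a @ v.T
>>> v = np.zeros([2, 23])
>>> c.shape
(19, 23)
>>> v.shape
(2, 23)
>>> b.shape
(19, 23)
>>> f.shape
(19, 23)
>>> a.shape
(19, 3)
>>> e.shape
(19, 19)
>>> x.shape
(23, 23, 3)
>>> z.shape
(3, 23, 19)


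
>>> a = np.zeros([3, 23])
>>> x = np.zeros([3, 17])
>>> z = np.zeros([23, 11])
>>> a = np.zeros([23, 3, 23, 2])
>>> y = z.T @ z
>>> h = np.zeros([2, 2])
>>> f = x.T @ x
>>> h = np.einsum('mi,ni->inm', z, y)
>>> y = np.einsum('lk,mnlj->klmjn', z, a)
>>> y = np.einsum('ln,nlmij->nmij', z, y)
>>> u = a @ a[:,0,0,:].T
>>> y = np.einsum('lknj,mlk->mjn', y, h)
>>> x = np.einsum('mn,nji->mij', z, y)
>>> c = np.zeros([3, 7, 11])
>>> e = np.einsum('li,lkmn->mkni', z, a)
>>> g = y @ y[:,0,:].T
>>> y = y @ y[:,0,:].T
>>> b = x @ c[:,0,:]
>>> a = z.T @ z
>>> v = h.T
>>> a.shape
(11, 11)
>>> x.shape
(23, 2, 3)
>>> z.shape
(23, 11)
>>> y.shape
(11, 3, 11)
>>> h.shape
(11, 11, 23)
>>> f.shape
(17, 17)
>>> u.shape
(23, 3, 23, 23)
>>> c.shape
(3, 7, 11)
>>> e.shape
(23, 3, 2, 11)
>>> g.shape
(11, 3, 11)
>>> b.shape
(23, 2, 11)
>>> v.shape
(23, 11, 11)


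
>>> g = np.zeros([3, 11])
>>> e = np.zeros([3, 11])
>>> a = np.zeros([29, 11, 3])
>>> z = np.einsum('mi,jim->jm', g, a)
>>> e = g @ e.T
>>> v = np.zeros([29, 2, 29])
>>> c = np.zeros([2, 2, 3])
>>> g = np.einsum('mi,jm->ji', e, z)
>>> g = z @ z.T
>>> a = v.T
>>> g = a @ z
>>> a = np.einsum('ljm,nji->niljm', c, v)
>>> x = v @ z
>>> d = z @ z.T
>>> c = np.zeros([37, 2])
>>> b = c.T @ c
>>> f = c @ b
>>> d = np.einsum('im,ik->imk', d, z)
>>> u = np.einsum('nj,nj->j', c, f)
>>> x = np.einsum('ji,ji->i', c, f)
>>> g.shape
(29, 2, 3)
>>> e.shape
(3, 3)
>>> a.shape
(29, 29, 2, 2, 3)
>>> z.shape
(29, 3)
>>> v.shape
(29, 2, 29)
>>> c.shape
(37, 2)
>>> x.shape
(2,)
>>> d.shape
(29, 29, 3)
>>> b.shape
(2, 2)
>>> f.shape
(37, 2)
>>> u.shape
(2,)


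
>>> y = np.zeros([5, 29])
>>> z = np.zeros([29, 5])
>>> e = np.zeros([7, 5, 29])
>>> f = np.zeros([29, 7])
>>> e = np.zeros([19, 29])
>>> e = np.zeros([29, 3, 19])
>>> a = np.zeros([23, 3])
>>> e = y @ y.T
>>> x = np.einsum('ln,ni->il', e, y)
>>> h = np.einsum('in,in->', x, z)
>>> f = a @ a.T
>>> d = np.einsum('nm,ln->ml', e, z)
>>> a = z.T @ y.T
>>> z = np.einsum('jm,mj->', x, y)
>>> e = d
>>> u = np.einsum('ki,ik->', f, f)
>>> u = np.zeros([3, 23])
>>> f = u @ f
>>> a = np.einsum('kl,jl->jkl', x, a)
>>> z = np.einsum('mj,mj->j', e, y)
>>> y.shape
(5, 29)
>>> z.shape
(29,)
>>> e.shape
(5, 29)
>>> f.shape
(3, 23)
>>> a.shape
(5, 29, 5)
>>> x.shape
(29, 5)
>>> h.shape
()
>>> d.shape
(5, 29)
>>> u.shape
(3, 23)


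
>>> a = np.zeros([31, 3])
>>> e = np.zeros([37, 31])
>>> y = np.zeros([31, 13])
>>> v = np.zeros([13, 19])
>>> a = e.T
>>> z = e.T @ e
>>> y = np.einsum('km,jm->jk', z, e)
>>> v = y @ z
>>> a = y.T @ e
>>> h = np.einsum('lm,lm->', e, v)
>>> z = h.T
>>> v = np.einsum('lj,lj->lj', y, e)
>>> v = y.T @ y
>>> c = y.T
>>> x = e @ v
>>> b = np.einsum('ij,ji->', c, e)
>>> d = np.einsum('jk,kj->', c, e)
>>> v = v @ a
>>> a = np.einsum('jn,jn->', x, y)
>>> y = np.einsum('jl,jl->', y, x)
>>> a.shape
()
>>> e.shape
(37, 31)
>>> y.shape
()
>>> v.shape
(31, 31)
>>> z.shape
()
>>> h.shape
()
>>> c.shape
(31, 37)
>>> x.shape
(37, 31)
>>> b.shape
()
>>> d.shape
()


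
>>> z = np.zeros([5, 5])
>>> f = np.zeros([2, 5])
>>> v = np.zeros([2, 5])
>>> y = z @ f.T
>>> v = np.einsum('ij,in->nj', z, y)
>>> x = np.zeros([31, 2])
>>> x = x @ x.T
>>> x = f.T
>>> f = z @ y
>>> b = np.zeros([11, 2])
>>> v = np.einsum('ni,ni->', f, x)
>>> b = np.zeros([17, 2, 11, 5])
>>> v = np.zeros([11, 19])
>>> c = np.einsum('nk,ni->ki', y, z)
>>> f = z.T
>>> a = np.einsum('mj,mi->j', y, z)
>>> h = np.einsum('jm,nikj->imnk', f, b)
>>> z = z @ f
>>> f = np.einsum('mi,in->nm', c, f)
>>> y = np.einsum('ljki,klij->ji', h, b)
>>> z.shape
(5, 5)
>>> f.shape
(5, 2)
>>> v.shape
(11, 19)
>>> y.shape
(5, 11)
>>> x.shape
(5, 2)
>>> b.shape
(17, 2, 11, 5)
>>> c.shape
(2, 5)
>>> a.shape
(2,)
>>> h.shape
(2, 5, 17, 11)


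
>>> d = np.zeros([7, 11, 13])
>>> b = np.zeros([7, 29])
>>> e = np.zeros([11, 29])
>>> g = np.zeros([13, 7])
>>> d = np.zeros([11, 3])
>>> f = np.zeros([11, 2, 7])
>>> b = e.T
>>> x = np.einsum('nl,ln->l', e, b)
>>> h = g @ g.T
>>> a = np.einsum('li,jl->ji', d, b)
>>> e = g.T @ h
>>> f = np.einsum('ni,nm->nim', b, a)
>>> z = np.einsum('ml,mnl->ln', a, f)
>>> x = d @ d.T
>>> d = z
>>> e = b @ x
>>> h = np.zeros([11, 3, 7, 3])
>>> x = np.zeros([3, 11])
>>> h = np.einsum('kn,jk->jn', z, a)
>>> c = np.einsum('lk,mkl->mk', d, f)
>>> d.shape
(3, 11)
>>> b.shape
(29, 11)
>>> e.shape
(29, 11)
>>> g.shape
(13, 7)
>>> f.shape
(29, 11, 3)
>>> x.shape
(3, 11)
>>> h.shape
(29, 11)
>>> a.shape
(29, 3)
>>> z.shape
(3, 11)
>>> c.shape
(29, 11)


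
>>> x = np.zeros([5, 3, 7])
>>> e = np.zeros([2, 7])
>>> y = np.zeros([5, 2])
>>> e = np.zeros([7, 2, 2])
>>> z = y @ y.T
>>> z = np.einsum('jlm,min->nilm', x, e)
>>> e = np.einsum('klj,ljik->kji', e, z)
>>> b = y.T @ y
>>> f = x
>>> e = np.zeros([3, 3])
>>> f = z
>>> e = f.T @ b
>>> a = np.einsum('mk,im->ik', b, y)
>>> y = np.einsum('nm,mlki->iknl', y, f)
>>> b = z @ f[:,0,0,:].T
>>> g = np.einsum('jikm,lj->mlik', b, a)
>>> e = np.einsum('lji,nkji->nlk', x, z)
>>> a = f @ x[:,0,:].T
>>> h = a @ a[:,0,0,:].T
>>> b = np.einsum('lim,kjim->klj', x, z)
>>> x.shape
(5, 3, 7)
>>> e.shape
(2, 5, 2)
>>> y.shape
(7, 3, 5, 2)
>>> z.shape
(2, 2, 3, 7)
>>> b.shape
(2, 5, 2)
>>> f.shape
(2, 2, 3, 7)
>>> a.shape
(2, 2, 3, 5)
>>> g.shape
(2, 5, 2, 3)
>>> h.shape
(2, 2, 3, 2)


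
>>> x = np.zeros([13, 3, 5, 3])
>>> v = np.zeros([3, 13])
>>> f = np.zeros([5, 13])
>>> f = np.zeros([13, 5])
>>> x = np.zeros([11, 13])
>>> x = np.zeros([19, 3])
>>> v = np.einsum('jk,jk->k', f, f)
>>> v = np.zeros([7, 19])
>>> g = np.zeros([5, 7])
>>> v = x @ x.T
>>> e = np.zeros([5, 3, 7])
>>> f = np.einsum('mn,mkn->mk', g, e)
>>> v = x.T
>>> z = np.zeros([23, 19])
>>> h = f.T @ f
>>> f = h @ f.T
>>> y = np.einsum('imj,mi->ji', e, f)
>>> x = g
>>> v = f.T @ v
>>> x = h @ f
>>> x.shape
(3, 5)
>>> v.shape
(5, 19)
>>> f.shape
(3, 5)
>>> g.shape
(5, 7)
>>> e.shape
(5, 3, 7)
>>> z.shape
(23, 19)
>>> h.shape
(3, 3)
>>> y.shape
(7, 5)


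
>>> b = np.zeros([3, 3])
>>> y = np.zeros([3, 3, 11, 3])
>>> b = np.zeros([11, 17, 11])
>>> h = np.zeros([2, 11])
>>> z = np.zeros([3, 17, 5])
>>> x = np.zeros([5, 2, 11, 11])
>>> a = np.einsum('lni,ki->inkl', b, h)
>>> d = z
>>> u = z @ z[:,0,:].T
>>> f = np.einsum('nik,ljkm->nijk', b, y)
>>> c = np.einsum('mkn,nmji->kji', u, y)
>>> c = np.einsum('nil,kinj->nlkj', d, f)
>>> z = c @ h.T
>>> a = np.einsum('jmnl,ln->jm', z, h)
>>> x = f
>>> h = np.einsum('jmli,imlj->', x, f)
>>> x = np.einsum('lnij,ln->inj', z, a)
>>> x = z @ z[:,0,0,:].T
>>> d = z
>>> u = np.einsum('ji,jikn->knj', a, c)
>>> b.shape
(11, 17, 11)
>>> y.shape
(3, 3, 11, 3)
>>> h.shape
()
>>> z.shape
(3, 5, 11, 2)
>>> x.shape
(3, 5, 11, 3)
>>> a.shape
(3, 5)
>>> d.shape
(3, 5, 11, 2)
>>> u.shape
(11, 11, 3)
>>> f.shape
(11, 17, 3, 11)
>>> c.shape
(3, 5, 11, 11)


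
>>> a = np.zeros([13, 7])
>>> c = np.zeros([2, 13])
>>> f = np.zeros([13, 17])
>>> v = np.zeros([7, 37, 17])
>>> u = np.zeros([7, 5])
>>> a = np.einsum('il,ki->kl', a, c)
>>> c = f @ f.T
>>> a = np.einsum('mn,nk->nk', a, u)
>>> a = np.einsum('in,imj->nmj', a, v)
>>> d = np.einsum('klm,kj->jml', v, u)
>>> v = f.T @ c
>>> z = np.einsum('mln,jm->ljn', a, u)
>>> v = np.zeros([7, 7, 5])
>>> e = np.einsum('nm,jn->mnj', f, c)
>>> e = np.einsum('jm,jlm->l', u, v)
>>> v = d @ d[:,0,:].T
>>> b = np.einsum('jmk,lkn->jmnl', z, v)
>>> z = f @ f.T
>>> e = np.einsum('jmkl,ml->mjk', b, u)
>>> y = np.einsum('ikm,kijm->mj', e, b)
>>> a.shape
(5, 37, 17)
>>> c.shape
(13, 13)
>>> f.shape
(13, 17)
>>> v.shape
(5, 17, 5)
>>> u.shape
(7, 5)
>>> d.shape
(5, 17, 37)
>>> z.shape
(13, 13)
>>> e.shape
(7, 37, 5)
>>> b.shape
(37, 7, 5, 5)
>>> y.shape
(5, 5)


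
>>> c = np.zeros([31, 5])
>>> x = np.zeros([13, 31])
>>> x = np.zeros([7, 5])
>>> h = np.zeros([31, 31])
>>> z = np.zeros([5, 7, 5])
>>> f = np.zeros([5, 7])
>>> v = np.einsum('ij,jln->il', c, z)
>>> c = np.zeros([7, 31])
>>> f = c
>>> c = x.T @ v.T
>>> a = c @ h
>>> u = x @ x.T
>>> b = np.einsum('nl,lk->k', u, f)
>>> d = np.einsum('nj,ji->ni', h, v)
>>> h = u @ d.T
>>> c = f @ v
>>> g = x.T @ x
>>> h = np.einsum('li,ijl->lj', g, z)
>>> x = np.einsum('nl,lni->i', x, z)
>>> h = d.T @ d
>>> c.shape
(7, 7)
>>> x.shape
(5,)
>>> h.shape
(7, 7)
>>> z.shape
(5, 7, 5)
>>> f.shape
(7, 31)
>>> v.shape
(31, 7)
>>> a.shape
(5, 31)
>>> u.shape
(7, 7)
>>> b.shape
(31,)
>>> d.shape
(31, 7)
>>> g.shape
(5, 5)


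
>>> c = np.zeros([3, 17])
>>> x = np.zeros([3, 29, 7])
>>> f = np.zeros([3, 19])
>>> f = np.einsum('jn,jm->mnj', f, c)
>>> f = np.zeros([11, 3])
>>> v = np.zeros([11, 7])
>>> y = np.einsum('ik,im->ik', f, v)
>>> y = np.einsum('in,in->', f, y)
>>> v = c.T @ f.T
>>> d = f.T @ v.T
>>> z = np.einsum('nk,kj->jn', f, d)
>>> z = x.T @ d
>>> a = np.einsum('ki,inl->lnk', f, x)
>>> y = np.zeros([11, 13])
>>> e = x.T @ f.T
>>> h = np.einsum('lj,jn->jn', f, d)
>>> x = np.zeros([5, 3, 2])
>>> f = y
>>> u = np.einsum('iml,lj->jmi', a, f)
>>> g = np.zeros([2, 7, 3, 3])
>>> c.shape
(3, 17)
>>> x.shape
(5, 3, 2)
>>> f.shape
(11, 13)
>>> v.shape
(17, 11)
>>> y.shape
(11, 13)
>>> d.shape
(3, 17)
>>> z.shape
(7, 29, 17)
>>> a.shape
(7, 29, 11)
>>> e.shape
(7, 29, 11)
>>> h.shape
(3, 17)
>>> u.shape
(13, 29, 7)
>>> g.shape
(2, 7, 3, 3)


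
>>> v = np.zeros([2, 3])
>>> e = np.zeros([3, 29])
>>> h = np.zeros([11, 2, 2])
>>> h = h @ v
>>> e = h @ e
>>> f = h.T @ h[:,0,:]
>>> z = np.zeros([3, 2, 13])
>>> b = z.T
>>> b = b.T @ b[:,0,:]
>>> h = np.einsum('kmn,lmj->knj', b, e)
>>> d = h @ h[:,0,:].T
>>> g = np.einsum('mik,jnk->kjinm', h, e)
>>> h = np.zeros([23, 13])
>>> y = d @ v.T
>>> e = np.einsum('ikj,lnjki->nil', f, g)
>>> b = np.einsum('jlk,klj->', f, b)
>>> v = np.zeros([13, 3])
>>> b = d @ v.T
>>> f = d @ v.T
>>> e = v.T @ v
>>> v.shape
(13, 3)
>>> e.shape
(3, 3)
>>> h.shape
(23, 13)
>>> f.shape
(3, 3, 13)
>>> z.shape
(3, 2, 13)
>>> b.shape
(3, 3, 13)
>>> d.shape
(3, 3, 3)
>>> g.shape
(29, 11, 3, 2, 3)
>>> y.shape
(3, 3, 2)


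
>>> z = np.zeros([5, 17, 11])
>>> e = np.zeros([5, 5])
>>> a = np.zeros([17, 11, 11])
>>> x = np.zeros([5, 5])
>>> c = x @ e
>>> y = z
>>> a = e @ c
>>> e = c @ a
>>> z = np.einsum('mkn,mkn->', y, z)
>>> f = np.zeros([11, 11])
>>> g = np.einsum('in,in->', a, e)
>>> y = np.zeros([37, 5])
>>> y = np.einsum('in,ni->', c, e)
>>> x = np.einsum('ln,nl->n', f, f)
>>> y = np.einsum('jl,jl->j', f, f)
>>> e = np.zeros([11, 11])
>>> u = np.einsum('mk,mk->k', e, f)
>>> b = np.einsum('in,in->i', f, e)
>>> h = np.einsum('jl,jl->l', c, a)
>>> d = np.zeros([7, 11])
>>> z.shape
()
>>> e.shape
(11, 11)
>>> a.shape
(5, 5)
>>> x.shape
(11,)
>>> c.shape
(5, 5)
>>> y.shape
(11,)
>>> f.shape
(11, 11)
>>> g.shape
()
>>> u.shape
(11,)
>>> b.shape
(11,)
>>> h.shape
(5,)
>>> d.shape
(7, 11)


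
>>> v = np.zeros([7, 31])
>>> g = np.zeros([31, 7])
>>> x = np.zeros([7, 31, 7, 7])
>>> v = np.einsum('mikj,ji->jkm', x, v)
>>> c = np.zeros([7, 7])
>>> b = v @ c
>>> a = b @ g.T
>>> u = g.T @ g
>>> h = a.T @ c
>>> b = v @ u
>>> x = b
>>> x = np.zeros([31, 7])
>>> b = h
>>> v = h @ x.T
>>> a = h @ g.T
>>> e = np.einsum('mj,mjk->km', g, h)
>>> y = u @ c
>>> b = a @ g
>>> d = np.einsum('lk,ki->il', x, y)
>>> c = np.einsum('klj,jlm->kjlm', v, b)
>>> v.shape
(31, 7, 31)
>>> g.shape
(31, 7)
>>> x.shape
(31, 7)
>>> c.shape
(31, 31, 7, 7)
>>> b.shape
(31, 7, 7)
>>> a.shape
(31, 7, 31)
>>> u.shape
(7, 7)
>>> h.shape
(31, 7, 7)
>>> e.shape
(7, 31)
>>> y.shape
(7, 7)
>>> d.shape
(7, 31)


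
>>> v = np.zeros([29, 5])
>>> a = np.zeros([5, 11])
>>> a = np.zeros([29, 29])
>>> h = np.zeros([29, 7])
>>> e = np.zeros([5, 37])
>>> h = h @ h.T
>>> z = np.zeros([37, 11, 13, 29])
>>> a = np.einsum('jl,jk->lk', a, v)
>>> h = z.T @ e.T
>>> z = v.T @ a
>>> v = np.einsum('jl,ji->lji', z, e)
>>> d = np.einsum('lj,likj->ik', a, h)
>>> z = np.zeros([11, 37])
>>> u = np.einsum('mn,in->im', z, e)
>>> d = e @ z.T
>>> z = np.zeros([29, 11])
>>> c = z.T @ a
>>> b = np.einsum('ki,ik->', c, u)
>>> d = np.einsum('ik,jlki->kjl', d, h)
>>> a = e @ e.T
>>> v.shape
(5, 5, 37)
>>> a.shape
(5, 5)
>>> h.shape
(29, 13, 11, 5)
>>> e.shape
(5, 37)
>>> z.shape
(29, 11)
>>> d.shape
(11, 29, 13)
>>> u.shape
(5, 11)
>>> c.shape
(11, 5)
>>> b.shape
()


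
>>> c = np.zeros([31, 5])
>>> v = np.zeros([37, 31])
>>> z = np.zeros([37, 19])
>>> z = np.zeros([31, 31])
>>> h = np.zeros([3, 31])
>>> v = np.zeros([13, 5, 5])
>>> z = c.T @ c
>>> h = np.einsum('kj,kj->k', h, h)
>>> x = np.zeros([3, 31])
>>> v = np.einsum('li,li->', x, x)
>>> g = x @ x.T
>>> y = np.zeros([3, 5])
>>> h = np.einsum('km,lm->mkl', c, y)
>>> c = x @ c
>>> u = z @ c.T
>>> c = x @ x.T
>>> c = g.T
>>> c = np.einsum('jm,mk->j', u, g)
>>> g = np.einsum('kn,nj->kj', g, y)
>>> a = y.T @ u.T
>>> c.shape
(5,)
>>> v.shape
()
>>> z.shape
(5, 5)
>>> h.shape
(5, 31, 3)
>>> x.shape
(3, 31)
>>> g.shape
(3, 5)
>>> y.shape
(3, 5)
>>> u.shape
(5, 3)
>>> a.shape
(5, 5)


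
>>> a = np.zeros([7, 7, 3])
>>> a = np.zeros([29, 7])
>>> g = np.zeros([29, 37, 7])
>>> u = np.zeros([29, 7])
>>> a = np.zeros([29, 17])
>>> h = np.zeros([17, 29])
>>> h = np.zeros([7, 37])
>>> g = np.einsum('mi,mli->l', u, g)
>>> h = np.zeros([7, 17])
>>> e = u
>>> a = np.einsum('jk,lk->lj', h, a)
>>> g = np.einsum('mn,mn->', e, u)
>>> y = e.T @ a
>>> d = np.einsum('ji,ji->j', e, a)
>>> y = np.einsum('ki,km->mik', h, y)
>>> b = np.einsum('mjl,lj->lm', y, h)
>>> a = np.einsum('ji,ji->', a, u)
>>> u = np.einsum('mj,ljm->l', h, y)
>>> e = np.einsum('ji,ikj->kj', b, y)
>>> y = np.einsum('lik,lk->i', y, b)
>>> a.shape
()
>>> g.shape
()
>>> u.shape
(7,)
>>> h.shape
(7, 17)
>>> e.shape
(17, 7)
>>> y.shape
(17,)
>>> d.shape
(29,)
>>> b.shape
(7, 7)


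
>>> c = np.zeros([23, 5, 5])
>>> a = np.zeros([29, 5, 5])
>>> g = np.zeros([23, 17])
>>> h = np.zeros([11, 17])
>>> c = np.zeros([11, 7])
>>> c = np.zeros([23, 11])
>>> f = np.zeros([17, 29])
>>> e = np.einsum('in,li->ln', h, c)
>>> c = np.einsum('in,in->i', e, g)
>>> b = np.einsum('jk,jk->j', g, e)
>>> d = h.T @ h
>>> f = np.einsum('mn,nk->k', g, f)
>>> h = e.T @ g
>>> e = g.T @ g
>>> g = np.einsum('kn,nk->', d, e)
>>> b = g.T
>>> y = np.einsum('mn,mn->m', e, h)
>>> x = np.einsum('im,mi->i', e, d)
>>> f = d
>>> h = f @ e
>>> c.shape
(23,)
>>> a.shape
(29, 5, 5)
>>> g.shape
()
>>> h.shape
(17, 17)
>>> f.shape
(17, 17)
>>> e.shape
(17, 17)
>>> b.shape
()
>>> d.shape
(17, 17)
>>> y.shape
(17,)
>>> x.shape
(17,)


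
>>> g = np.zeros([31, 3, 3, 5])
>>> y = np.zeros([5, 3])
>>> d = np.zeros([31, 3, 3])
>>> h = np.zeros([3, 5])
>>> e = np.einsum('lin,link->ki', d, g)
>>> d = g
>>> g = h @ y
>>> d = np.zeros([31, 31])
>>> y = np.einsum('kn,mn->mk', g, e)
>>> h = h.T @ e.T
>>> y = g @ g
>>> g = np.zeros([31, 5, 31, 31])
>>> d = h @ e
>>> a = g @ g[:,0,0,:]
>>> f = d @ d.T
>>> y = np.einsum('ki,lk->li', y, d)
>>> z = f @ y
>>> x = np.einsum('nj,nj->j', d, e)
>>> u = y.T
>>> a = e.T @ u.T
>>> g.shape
(31, 5, 31, 31)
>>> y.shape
(5, 3)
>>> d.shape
(5, 3)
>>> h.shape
(5, 5)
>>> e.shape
(5, 3)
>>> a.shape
(3, 3)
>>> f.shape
(5, 5)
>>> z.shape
(5, 3)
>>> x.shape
(3,)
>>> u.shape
(3, 5)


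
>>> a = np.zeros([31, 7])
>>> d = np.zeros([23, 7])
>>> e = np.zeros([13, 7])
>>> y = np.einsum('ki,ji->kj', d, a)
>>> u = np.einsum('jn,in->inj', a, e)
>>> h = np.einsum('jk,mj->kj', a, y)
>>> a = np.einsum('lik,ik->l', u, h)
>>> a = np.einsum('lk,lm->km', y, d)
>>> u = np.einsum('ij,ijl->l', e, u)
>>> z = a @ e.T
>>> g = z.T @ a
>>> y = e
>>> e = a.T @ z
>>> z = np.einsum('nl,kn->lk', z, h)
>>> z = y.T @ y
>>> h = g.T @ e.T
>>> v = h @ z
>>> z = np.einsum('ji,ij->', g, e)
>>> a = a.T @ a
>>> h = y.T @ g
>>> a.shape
(7, 7)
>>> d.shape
(23, 7)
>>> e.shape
(7, 13)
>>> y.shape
(13, 7)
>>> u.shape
(31,)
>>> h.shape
(7, 7)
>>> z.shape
()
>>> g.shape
(13, 7)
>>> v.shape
(7, 7)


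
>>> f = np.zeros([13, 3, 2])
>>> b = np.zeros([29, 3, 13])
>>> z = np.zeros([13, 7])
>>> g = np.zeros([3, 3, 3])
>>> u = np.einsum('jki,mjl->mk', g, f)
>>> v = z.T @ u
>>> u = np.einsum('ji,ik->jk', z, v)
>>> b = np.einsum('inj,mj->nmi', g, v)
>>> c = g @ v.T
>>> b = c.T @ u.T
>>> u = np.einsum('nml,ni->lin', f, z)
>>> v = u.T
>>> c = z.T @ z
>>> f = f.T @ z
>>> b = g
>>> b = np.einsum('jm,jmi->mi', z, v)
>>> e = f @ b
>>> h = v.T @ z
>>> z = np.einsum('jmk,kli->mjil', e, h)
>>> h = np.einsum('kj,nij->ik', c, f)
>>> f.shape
(2, 3, 7)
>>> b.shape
(7, 2)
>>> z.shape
(3, 2, 7, 7)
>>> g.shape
(3, 3, 3)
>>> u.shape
(2, 7, 13)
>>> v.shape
(13, 7, 2)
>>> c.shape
(7, 7)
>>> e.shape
(2, 3, 2)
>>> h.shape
(3, 7)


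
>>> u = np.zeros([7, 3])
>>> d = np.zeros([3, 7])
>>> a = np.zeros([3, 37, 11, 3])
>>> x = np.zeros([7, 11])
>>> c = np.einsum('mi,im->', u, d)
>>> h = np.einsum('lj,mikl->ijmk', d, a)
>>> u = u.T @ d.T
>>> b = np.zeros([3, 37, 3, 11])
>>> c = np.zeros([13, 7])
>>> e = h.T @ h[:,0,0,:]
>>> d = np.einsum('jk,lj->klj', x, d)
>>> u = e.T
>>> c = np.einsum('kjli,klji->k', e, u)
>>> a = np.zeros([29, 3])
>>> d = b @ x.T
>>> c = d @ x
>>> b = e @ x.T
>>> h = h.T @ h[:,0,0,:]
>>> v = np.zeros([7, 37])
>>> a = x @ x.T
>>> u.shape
(11, 7, 3, 11)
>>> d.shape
(3, 37, 3, 7)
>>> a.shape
(7, 7)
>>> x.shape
(7, 11)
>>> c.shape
(3, 37, 3, 11)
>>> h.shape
(11, 3, 7, 11)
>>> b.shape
(11, 3, 7, 7)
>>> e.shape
(11, 3, 7, 11)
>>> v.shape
(7, 37)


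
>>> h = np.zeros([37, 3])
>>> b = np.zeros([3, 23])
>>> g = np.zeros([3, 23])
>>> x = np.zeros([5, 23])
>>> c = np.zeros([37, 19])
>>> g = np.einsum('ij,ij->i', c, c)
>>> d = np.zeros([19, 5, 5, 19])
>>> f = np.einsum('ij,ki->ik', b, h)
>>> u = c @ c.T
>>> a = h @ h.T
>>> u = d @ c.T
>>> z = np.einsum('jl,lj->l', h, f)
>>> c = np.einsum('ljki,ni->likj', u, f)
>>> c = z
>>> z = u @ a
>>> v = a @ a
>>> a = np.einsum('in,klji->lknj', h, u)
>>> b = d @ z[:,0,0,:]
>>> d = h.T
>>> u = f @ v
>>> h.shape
(37, 3)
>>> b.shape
(19, 5, 5, 37)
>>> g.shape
(37,)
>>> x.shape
(5, 23)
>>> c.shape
(3,)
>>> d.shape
(3, 37)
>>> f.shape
(3, 37)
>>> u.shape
(3, 37)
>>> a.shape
(5, 19, 3, 5)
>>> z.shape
(19, 5, 5, 37)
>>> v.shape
(37, 37)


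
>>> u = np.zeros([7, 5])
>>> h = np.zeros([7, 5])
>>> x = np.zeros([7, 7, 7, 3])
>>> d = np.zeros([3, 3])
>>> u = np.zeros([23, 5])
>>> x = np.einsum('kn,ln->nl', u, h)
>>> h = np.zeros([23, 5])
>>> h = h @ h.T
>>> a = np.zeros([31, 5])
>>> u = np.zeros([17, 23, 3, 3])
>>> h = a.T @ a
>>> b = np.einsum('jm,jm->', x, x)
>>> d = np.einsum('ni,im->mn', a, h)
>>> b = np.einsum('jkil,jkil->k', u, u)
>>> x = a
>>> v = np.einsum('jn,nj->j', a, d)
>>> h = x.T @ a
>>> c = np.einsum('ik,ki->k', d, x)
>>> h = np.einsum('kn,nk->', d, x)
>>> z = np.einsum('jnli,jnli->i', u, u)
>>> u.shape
(17, 23, 3, 3)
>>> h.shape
()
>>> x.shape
(31, 5)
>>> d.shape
(5, 31)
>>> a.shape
(31, 5)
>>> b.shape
(23,)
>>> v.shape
(31,)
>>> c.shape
(31,)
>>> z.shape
(3,)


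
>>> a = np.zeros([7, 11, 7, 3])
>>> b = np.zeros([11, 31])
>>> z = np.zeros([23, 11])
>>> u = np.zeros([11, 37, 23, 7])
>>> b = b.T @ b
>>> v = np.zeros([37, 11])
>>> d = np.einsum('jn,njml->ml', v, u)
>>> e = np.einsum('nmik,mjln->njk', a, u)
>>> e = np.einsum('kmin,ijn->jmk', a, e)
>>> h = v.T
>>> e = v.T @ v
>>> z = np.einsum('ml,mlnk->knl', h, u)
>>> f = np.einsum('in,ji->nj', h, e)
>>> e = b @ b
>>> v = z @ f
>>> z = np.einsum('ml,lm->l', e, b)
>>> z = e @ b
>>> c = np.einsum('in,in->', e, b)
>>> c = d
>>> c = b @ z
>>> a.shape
(7, 11, 7, 3)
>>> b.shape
(31, 31)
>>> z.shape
(31, 31)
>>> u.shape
(11, 37, 23, 7)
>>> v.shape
(7, 23, 11)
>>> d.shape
(23, 7)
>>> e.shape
(31, 31)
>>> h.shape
(11, 37)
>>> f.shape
(37, 11)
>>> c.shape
(31, 31)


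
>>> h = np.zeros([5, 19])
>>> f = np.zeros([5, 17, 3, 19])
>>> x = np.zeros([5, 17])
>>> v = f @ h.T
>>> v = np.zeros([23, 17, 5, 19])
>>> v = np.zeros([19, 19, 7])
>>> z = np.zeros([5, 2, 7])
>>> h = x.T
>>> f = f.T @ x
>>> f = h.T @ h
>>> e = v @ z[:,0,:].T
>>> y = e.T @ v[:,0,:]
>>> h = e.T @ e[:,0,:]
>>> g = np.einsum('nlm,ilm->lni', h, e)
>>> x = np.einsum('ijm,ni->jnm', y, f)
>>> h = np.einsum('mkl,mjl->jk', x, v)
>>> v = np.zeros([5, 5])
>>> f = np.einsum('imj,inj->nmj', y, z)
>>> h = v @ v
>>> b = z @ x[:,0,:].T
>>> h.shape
(5, 5)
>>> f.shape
(2, 19, 7)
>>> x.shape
(19, 5, 7)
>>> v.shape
(5, 5)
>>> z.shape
(5, 2, 7)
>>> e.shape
(19, 19, 5)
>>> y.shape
(5, 19, 7)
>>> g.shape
(19, 5, 19)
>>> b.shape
(5, 2, 19)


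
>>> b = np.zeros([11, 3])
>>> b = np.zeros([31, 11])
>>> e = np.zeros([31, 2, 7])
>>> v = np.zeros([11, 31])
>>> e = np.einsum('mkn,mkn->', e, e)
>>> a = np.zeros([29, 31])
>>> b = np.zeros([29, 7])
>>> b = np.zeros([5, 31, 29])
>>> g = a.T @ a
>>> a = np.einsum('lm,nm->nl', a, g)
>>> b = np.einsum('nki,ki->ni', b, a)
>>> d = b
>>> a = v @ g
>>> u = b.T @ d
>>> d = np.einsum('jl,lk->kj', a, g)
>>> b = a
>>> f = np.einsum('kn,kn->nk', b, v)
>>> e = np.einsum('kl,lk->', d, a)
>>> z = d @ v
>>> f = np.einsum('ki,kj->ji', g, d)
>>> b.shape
(11, 31)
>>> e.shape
()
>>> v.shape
(11, 31)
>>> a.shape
(11, 31)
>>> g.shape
(31, 31)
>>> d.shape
(31, 11)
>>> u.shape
(29, 29)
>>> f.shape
(11, 31)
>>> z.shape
(31, 31)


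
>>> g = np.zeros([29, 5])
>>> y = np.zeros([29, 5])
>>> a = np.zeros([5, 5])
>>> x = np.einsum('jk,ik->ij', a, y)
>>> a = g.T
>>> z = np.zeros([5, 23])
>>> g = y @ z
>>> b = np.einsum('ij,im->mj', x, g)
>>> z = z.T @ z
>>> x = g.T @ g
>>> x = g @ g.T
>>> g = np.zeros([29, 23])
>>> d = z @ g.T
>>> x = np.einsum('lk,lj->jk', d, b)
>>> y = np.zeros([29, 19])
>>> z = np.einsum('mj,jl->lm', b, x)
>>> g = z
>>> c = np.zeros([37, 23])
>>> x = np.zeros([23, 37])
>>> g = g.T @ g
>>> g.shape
(23, 23)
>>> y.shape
(29, 19)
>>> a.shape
(5, 29)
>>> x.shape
(23, 37)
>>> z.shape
(29, 23)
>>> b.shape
(23, 5)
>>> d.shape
(23, 29)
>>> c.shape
(37, 23)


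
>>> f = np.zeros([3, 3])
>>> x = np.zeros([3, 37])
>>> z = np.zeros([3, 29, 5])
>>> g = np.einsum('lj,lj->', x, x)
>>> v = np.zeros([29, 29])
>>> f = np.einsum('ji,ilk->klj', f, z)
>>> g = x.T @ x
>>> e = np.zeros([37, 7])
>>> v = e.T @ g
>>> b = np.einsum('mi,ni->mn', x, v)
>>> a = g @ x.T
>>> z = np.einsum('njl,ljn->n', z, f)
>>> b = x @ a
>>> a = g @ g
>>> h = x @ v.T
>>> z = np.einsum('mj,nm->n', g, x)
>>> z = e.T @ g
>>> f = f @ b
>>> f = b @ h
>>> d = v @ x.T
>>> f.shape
(3, 7)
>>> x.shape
(3, 37)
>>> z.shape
(7, 37)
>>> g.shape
(37, 37)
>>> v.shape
(7, 37)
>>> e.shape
(37, 7)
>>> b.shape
(3, 3)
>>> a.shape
(37, 37)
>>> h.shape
(3, 7)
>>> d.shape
(7, 3)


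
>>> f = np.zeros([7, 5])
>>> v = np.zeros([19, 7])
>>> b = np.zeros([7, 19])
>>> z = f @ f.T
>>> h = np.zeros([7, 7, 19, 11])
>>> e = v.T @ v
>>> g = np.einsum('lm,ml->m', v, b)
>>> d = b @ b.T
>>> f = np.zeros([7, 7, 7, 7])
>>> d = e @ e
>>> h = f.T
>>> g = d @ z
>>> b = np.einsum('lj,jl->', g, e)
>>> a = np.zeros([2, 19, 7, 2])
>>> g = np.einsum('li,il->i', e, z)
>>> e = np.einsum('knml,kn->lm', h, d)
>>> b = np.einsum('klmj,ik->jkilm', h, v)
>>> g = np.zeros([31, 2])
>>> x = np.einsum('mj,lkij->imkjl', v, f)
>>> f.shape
(7, 7, 7, 7)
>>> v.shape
(19, 7)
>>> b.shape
(7, 7, 19, 7, 7)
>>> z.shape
(7, 7)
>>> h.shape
(7, 7, 7, 7)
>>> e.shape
(7, 7)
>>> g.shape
(31, 2)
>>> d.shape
(7, 7)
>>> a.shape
(2, 19, 7, 2)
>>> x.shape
(7, 19, 7, 7, 7)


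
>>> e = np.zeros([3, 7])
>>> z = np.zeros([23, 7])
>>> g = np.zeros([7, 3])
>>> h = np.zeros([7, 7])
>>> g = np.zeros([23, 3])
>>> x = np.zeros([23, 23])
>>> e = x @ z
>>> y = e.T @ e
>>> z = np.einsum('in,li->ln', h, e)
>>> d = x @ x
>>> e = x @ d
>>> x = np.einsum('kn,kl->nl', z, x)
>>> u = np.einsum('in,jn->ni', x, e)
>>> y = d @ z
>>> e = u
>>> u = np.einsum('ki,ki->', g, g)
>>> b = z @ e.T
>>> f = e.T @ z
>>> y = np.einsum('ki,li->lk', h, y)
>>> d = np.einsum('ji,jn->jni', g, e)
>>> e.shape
(23, 7)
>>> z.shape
(23, 7)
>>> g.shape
(23, 3)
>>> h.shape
(7, 7)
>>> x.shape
(7, 23)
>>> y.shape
(23, 7)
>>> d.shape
(23, 7, 3)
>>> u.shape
()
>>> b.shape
(23, 23)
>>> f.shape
(7, 7)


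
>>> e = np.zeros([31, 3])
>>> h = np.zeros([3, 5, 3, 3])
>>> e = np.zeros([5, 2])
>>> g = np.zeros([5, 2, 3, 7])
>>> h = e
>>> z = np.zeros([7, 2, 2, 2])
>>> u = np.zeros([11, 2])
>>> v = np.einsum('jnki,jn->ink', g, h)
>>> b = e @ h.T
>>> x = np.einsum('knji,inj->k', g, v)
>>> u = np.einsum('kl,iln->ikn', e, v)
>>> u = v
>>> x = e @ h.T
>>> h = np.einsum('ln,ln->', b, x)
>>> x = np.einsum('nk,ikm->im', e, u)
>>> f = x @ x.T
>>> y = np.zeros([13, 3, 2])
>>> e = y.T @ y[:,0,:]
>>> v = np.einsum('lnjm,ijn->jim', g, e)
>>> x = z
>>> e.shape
(2, 3, 2)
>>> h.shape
()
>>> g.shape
(5, 2, 3, 7)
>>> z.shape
(7, 2, 2, 2)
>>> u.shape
(7, 2, 3)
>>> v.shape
(3, 2, 7)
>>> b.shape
(5, 5)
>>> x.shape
(7, 2, 2, 2)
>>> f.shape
(7, 7)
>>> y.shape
(13, 3, 2)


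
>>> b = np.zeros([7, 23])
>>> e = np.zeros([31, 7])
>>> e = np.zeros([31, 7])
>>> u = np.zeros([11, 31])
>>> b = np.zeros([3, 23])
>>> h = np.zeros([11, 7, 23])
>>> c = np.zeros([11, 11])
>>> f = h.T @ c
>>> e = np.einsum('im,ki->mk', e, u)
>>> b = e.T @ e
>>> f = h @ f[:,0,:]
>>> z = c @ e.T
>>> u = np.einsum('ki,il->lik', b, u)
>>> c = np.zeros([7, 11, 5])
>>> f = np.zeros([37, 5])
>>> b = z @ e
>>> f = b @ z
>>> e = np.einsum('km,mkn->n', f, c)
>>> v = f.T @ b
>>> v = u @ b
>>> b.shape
(11, 11)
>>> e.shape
(5,)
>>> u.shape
(31, 11, 11)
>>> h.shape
(11, 7, 23)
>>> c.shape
(7, 11, 5)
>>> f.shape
(11, 7)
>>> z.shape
(11, 7)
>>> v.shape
(31, 11, 11)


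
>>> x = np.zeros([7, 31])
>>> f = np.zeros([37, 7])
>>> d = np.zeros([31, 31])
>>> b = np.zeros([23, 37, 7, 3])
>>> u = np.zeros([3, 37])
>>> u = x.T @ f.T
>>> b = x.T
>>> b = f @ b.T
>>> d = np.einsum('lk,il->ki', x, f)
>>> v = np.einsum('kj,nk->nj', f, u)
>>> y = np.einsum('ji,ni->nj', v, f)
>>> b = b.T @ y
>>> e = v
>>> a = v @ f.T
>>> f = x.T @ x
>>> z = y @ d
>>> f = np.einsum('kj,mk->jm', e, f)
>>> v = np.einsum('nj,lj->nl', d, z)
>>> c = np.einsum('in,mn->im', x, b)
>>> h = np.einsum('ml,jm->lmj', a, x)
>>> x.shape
(7, 31)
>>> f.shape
(7, 31)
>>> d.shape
(31, 37)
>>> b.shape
(31, 31)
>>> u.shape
(31, 37)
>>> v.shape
(31, 37)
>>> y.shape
(37, 31)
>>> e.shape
(31, 7)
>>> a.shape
(31, 37)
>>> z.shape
(37, 37)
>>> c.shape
(7, 31)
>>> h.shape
(37, 31, 7)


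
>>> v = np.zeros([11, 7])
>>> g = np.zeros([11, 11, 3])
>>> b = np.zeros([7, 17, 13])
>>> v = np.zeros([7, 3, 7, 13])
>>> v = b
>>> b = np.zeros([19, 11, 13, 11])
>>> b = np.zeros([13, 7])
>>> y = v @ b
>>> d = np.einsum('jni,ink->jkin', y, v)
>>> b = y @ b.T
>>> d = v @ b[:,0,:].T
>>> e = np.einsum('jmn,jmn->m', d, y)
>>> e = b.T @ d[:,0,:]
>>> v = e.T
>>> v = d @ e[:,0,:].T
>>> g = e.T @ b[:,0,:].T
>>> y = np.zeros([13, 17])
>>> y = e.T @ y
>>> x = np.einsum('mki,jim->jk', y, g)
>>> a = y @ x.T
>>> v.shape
(7, 17, 13)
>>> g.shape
(7, 17, 7)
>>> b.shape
(7, 17, 13)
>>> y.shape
(7, 17, 17)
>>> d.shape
(7, 17, 7)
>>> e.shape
(13, 17, 7)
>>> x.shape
(7, 17)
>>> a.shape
(7, 17, 7)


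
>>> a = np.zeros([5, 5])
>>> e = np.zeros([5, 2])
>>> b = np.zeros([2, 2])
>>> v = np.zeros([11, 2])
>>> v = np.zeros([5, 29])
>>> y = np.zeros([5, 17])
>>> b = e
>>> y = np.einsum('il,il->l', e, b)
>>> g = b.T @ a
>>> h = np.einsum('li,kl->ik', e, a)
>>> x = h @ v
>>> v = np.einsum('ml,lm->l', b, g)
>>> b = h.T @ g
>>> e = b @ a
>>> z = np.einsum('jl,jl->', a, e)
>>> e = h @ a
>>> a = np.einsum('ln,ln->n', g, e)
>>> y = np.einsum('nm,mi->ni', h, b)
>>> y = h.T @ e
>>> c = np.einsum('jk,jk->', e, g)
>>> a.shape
(5,)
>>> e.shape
(2, 5)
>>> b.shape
(5, 5)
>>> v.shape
(2,)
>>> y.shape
(5, 5)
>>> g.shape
(2, 5)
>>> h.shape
(2, 5)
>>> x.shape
(2, 29)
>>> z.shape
()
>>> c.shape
()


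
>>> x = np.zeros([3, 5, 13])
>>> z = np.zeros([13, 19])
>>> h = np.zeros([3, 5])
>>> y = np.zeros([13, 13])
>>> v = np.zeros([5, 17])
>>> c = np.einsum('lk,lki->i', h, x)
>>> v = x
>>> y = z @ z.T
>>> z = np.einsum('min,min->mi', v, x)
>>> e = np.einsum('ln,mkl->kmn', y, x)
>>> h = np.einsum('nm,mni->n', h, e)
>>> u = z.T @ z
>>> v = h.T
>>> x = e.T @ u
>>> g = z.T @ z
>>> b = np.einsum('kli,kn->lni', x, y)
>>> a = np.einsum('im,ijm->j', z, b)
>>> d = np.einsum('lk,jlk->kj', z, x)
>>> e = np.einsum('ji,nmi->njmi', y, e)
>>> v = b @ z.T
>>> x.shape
(13, 3, 5)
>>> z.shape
(3, 5)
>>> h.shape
(3,)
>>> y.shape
(13, 13)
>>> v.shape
(3, 13, 3)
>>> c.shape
(13,)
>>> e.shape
(5, 13, 3, 13)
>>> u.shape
(5, 5)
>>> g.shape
(5, 5)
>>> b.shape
(3, 13, 5)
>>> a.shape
(13,)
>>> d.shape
(5, 13)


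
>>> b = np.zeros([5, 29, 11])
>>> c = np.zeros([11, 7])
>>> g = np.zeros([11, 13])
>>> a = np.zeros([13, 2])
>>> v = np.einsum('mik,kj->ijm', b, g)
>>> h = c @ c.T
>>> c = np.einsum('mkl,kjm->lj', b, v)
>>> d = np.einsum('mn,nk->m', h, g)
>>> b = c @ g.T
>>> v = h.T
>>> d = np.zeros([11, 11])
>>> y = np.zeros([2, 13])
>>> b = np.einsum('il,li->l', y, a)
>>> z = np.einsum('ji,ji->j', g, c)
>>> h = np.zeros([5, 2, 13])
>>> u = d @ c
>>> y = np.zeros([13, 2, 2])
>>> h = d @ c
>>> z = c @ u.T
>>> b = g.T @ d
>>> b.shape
(13, 11)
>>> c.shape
(11, 13)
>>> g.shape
(11, 13)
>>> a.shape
(13, 2)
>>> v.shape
(11, 11)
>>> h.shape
(11, 13)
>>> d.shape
(11, 11)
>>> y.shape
(13, 2, 2)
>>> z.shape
(11, 11)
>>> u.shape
(11, 13)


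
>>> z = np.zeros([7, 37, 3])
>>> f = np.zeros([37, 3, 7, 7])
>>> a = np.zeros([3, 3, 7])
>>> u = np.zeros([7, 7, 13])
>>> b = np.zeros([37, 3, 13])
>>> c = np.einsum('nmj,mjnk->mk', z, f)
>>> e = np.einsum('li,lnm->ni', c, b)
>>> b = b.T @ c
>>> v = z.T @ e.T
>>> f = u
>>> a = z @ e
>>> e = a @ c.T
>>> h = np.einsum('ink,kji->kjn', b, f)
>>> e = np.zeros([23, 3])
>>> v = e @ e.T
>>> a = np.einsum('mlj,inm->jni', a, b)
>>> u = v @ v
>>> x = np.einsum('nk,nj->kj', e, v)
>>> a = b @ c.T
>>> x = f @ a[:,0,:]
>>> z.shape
(7, 37, 3)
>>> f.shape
(7, 7, 13)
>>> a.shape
(13, 3, 37)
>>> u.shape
(23, 23)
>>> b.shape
(13, 3, 7)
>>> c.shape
(37, 7)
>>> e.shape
(23, 3)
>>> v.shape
(23, 23)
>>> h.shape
(7, 7, 3)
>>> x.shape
(7, 7, 37)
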